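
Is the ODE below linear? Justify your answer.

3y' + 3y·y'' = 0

No. Nonlinear (y·y'' term)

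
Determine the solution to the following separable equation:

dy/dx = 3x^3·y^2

Separating variables and integrating:
-1/y = 3x^4/4 + C

General solution: y^-1 = (-3/4)x^4 + C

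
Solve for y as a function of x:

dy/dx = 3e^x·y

Separating variables and integrating:
ln|y| = 3e^x + C

General solution: y = Ce^(3e^x)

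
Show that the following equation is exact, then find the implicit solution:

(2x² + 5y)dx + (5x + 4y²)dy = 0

Verify exactness: ∂M/∂y = ∂N/∂x ✓
Find F(x,y) such that ∂F/∂x = M, ∂F/∂y = N
Solution: 2x³/3 + 5xy + 4y³/3 = C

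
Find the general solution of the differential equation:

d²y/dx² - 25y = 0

Characteristic equation: r² - 25 = 0
Roots: r = 5, -5 (distinct real)
General solution: y = C₁e^(5x) + C₂e^(-5x)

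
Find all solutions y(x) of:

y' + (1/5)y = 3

Using integrating factor method:

General solution: y = 15 + Ce^(-x/5)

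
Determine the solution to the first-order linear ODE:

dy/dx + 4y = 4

Using integrating factor method:

General solution: y = 1 + Ce^(-4x)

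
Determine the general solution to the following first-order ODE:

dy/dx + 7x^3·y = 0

Using integrating factor method:

General solution: y = Ce^(-7x^4/4)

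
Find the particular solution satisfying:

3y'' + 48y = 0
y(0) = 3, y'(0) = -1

General solution: y = C₁cos(4x) + C₂sin(4x)
Complex roots r = ±4i
Applying ICs: C₁ = 3, C₂ = -1/4
Particular solution: y = 3cos(4x) - (1/4)sin(4x)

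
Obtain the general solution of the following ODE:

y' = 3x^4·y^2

Separating variables and integrating:
-1/y = 3x^5/5 + C

General solution: y^-1 = (-3/5)x^5 + C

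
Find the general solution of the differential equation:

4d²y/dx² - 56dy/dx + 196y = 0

Characteristic equation: 4r² - 56r + 196 = 0
Divide by 4: r² - 14r + 49 = 0
Factored: (r - 7)² = 0
Repeated root: r = 7
General solution: y = (C₁ + C₂x)e^(7x)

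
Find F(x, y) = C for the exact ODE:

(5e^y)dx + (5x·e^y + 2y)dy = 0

Verify exactness: ∂M/∂y = ∂N/∂x ✓
Find F(x,y) such that ∂F/∂x = M, ∂F/∂y = N
Solution: 5x·e^y + y² = C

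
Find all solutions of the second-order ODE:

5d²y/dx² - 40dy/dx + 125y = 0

Characteristic equation: 5r² - 40r + 125 = 0
Divide by 5: r² - 8r + 25 = 0
Roots: r = 4 ± 3i (complex conjugates)
General solution: y = e^(4x)(C₁cos(3x) + C₂sin(3x))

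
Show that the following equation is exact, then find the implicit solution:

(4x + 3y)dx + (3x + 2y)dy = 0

Verify exactness: ∂M/∂y = ∂N/∂x ✓
Find F(x,y) such that ∂F/∂x = M, ∂F/∂y = N
Solution: 2x² + 3xy + y² = C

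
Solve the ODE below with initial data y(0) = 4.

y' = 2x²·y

General solution: y = Ce^(2x³/3)
Applying IC y(0) = 4:
Particular solution: y = 4e^(2x³/3)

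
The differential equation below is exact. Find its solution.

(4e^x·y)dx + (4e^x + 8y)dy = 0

Verify exactness: ∂M/∂y = ∂N/∂x ✓
Find F(x,y) such that ∂F/∂x = M, ∂F/∂y = N
Solution: 4e^x·y + 4y² = C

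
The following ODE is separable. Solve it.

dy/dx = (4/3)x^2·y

Separating variables and integrating:
ln|y| = 4x^3/9 + C

General solution: y = Ce^(4x^3/9)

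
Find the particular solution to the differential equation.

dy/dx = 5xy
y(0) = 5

General solution: y = Ce^(5x²/2)
Applying IC y(0) = 5:
Particular solution: y = 5e^(5x²/2)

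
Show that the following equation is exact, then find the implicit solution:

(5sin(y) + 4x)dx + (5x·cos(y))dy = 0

Verify exactness: ∂M/∂y = ∂N/∂x ✓
Find F(x,y) such that ∂F/∂x = M, ∂F/∂y = N
Solution: 5x·sin(y) + 2x² = C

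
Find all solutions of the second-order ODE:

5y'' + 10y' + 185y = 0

Characteristic equation: 5r² + 10r + 185 = 0
Divide by 5: r² + 2r + 37 = 0
Roots: r = -1 ± 6i (complex conjugates)
General solution: y = e^(-x)(C₁cos(6x) + C₂sin(6x))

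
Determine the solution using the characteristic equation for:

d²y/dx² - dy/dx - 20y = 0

Characteristic equation: r² - r - 20 = 0
Roots: r = 5, -4 (distinct real)
General solution: y = C₁e^(5x) + C₂e^(-4x)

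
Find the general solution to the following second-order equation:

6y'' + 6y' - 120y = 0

Characteristic equation: 6r² + 6r - 120 = 0
Divide by 6: r² + r - 20 = 0
Roots: r = 4, -5 (distinct real)
General solution: y = C₁e^(4x) + C₂e^(-5x)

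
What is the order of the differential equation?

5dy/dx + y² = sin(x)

The order is 1 (highest derivative is of order 1).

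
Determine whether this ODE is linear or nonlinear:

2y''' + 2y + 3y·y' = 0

Nonlinear (product y·y')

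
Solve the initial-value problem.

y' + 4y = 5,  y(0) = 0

General solution: y = 5/4 + Ce^(-4x)
Applying y(0) = 0: C = 0 - 5/4 = -5/4
Particular solution: y = 5/4 - (5/4)e^(-4x)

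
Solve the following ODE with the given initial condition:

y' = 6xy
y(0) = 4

General solution: y = Ce^(3x²)
Applying IC y(0) = 4:
Particular solution: y = 4e^(3x²)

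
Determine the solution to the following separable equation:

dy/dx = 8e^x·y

Separating variables and integrating:
ln|y| = 8e^x + C

General solution: y = Ce^(8e^x)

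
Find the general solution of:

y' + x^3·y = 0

Using integrating factor method:

General solution: y = Ce^(-x^4/4)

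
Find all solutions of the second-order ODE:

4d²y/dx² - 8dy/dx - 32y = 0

Characteristic equation: 4r² - 8r - 32 = 0
Divide by 4: r² - 2r - 8 = 0
Roots: r = 4, -2 (distinct real)
General solution: y = C₁e^(4x) + C₂e^(-2x)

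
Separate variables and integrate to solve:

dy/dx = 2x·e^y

Separating variables and integrating:
-e^(-y) = x² + C

General solution: y = -ln(C - x²)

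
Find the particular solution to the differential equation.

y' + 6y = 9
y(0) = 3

General solution: y = 3/2 + Ce^(-6x)
Applying y(0) = 3: C = 3 - 3/2 = 3/2
Particular solution: y = 3/2 + (3/2)e^(-6x)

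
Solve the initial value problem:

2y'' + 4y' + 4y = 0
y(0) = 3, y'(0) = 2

General solution: y = e^(-x)(C₁cos(x) + C₂sin(x))
Complex roots r = -1 ± i
Applying ICs: C₁ = 3, C₂ = 5
Particular solution: y = e^(-x)(3cos(x) + 5sin(x))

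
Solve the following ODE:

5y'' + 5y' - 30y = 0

Characteristic equation: 5r² + 5r - 30 = 0
Divide by 5: r² + r - 6 = 0
Roots: r = 2, -3 (distinct real)
General solution: y = C₁e^(2x) + C₂e^(-3x)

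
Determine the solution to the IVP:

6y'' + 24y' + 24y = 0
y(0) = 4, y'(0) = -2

General solution: y = (C₁ + C₂x)e^(-2x)
Repeated root r = -2
Applying ICs: C₁ = 4, C₂ = 6
Particular solution: y = (4 + 6x)e^(-2x)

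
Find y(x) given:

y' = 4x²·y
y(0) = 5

General solution: y = Ce^(4x³/3)
Applying IC y(0) = 5:
Particular solution: y = 5e^(4x³/3)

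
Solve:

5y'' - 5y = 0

Characteristic equation: 5r² - 5 = 0
Divide by 5: r² - 1 = 0
Roots: r = 1, -1 (distinct real)
General solution: y = C₁e^x + C₂e^(-x)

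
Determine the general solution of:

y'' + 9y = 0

Characteristic equation: r² + 9 = 0
Roots: r = ±3i (complex conjugates)
General solution: y = C₁cos(3x) + C₂sin(3x)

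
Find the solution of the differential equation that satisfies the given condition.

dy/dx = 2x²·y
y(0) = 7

General solution: y = Ce^(2x³/3)
Applying IC y(0) = 7:
Particular solution: y = 7e^(2x³/3)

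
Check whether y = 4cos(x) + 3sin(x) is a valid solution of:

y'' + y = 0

Verification:
y'' = -4cos(x) - 3sin(x)
y'' + y = 0 ✓

Yes, it is a solution.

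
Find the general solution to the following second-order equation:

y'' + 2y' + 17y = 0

Characteristic equation: r² + 2r + 17 = 0
Roots: r = -1 ± 4i (complex conjugates)
General solution: y = e^(-x)(C₁cos(4x) + C₂sin(4x))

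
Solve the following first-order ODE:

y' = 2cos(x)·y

Separating variables and integrating:
ln|y| = 2sin(x) + C

General solution: y = Ce^(2sin(x))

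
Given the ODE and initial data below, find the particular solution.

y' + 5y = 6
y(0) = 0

General solution: y = 6/5 + Ce^(-5x)
Applying y(0) = 0: C = 0 - 6/5 = -6/5
Particular solution: y = 6/5 - (6/5)e^(-5x)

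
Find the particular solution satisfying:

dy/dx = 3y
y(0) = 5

General solution: y = Ce^(3x)
Applying IC y(0) = 5:
Particular solution: y = 5e^(3x)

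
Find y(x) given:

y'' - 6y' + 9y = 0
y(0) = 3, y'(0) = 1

General solution: y = (C₁ + C₂x)e^(3x)
Repeated root r = 3
Applying ICs: C₁ = 3, C₂ = -8
Particular solution: y = (3 - 8x)e^(3x)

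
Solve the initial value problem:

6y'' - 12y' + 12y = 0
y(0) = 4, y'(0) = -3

General solution: y = e^x(C₁cos(x) + C₂sin(x))
Complex roots r = 1 ± i
Applying ICs: C₁ = 4, C₂ = -7
Particular solution: y = e^x(4cos(x) - 7sin(x))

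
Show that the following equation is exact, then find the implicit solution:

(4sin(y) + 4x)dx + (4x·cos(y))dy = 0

Verify exactness: ∂M/∂y = ∂N/∂x ✓
Find F(x,y) such that ∂F/∂x = M, ∂F/∂y = N
Solution: 4x·sin(y) + 2x² = C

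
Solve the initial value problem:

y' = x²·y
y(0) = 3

General solution: y = Ce^(x³/3)
Applying IC y(0) = 3:
Particular solution: y = 3e^(x³/3)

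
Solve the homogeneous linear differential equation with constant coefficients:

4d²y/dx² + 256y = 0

Characteristic equation: 4r² + 256 = 0
Divide by 4: r² + 64 = 0
Roots: r = ±8i (complex conjugates)
General solution: y = C₁cos(8x) + C₂sin(8x)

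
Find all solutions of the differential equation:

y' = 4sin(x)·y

Separating variables and integrating:
ln|y| = -4cos(x) + C

General solution: y = Ce^(-4cos(x))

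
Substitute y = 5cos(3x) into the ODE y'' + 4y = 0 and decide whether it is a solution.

Verification:
y'' = -45cos(3x)
y'' + 4y ≠ 0 (frequency mismatch: got 9 instead of 4)

No, it is not a solution.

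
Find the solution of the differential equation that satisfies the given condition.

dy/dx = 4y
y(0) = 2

General solution: y = Ce^(4x)
Applying IC y(0) = 2:
Particular solution: y = 2e^(4x)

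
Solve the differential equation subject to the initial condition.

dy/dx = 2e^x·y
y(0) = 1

General solution: y = Ce^(2e^x)
Applying IC y(0) = 1:
Particular solution: y = e^(2(e^x - 1))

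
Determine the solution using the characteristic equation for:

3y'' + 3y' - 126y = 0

Characteristic equation: 3r² + 3r - 126 = 0
Divide by 3: r² + r - 42 = 0
Roots: r = 6, -7 (distinct real)
General solution: y = C₁e^(6x) + C₂e^(-7x)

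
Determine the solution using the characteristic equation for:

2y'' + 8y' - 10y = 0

Characteristic equation: 2r² + 8r - 10 = 0
Divide by 2: r² + 4r - 5 = 0
Roots: r = 1, -5 (distinct real)
General solution: y = C₁e^x + C₂e^(-5x)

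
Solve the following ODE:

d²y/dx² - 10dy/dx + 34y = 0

Characteristic equation: r² - 10r + 34 = 0
Roots: r = 5 ± 3i (complex conjugates)
General solution: y = e^(5x)(C₁cos(3x) + C₂sin(3x))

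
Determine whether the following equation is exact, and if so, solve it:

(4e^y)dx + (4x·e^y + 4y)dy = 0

Verify exactness: ∂M/∂y = ∂N/∂x ✓
Find F(x,y) such that ∂F/∂x = M, ∂F/∂y = N
Solution: 4x·e^y + 2y² = C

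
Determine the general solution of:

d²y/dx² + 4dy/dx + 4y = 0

Characteristic equation: r² + 4r + 4 = 0
Factored: (r + 2)² = 0
Repeated root: r = -2
General solution: y = (C₁ + C₂x)e^(-2x)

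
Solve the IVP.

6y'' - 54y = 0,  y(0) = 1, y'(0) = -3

General solution: y = C₁e^(3x) + C₂e^(-3x)
Applying ICs: C₁ = 0, C₂ = 1
Particular solution: y = e^(-3x)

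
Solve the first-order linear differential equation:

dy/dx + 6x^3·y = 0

Using integrating factor method:

General solution: y = Ce^(-3x^4/2)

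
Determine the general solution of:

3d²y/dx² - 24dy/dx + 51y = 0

Characteristic equation: 3r² - 24r + 51 = 0
Divide by 3: r² - 8r + 17 = 0
Roots: r = 4 ± i (complex conjugates)
General solution: y = e^(4x)(C₁cos(x) + C₂sin(x))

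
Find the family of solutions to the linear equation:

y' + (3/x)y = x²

Using integrating factor method:

General solution: y = (1/6)x^3 + Cx^(-3)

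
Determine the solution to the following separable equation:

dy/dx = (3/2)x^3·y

Separating variables and integrating:
ln|y| = 3x^4/8 + C

General solution: y = Ce^(3x^4/8)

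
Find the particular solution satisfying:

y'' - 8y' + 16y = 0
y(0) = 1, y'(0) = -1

General solution: y = (C₁ + C₂x)e^(4x)
Repeated root r = 4
Applying ICs: C₁ = 1, C₂ = -5
Particular solution: y = (1 - 5x)e^(4x)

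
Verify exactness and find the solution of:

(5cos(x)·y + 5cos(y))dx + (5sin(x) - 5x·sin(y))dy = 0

Verify exactness: ∂M/∂y = ∂N/∂x ✓
Find F(x,y) such that ∂F/∂x = M, ∂F/∂y = N
Solution: 5sin(x)·y + 5x·cos(y) = C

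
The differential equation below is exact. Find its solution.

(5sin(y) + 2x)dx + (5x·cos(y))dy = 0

Verify exactness: ∂M/∂y = ∂N/∂x ✓
Find F(x,y) such that ∂F/∂x = M, ∂F/∂y = N
Solution: 5x·sin(y) + x² = C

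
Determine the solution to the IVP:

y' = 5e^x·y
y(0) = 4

General solution: y = Ce^(5e^x)
Applying IC y(0) = 4:
Particular solution: y = 4e^(5(e^x - 1))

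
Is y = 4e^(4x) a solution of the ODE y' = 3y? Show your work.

Verification:
y = 4e^(4x)
y' = 16e^(4x)
But 3y = 12e^(4x)
y' ≠ 3y — the derivative does not match

No, it is not a solution.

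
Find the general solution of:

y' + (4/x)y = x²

Using integrating factor method:

General solution: y = (1/7)x^3 + Cx^(-4)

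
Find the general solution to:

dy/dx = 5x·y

Separating variables and integrating:
ln|y| = 5x^2/2 + C

General solution: y = Ce^(5x^2/2)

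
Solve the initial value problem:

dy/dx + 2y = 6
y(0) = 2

General solution: y = 3 + Ce^(-2x)
Applying y(0) = 2: C = 2 - 3 = -1
Particular solution: y = 3 - e^(-2x)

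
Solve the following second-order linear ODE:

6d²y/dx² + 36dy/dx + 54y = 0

Characteristic equation: 6r² + 36r + 54 = 0
Divide by 6: r² + 6r + 9 = 0
Factored: (r + 3)² = 0
Repeated root: r = -3
General solution: y = (C₁ + C₂x)e^(-3x)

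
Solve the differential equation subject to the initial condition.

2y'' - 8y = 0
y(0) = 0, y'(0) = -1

General solution: y = C₁e^(2x) + C₂e^(-2x)
Applying ICs: C₁ = -1/4, C₂ = 1/4
Particular solution: y = -(1/4)e^(2x) + (1/4)e^(-2x)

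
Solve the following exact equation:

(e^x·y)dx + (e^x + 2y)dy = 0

Verify exactness: ∂M/∂y = ∂N/∂x ✓
Find F(x,y) such that ∂F/∂x = M, ∂F/∂y = N
Solution: e^x·y + y² = C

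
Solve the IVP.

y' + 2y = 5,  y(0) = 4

General solution: y = 5/2 + Ce^(-2x)
Applying y(0) = 4: C = 4 - 5/2 = 3/2
Particular solution: y = 5/2 + (3/2)e^(-2x)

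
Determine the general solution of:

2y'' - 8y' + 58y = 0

Characteristic equation: 2r² - 8r + 58 = 0
Divide by 2: r² - 4r + 29 = 0
Roots: r = 2 ± 5i (complex conjugates)
General solution: y = e^(2x)(C₁cos(5x) + C₂sin(5x))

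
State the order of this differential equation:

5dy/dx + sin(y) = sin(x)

The order is 1 (highest derivative is of order 1).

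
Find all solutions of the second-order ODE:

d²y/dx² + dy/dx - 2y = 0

Characteristic equation: r² + r - 2 = 0
Roots: r = 1, -2 (distinct real)
General solution: y = C₁e^x + C₂e^(-2x)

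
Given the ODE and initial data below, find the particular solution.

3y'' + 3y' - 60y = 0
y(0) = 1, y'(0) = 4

General solution: y = C₁e^(4x) + C₂e^(-5x)
Applying ICs: C₁ = 1, C₂ = 0
Particular solution: y = e^(4x)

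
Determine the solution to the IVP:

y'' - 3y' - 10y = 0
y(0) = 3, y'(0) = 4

General solution: y = C₁e^(5x) + C₂e^(-2x)
Applying ICs: C₁ = 10/7, C₂ = 11/7
Particular solution: y = (10/7)e^(5x) + (11/7)e^(-2x)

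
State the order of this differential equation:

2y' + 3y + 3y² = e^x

The order is 1 (highest derivative is of order 1).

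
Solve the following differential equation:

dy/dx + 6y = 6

Using integrating factor method:

General solution: y = 1 + Ce^(-6x)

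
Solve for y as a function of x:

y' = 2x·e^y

Separating variables and integrating:
-e^(-y) = x² + C

General solution: y = -ln(C - x²)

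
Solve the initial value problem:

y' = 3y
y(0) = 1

General solution: y = Ce^(3x)
Applying IC y(0) = 1:
Particular solution: y = e^(3x)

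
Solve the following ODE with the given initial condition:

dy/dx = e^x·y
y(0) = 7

General solution: y = Ce^(e^x)
Applying IC y(0) = 7:
Particular solution: y = 7e^(e^x - 1)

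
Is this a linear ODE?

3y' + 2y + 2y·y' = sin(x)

No. Nonlinear (product y·y')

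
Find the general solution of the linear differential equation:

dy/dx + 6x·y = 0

Using integrating factor method:

General solution: y = Ce^(-3x^2)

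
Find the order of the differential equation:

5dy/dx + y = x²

The order is 1 (highest derivative is of order 1).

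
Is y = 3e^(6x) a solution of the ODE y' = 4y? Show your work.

Verification:
y = 3e^(6x)
y' = 18e^(6x)
But 4y = 12e^(6x)
y' ≠ 4y — the derivative does not match

No, it is not a solution.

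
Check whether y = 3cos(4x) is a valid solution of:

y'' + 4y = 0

Verification:
y'' = -48cos(4x)
y'' + 4y ≠ 0 (frequency mismatch: got 16 instead of 4)

No, it is not a solution.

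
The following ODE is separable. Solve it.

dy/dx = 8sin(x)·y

Separating variables and integrating:
ln|y| = -8cos(x) + C

General solution: y = Ce^(-8cos(x))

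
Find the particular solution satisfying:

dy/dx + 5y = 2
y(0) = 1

General solution: y = 2/5 + Ce^(-5x)
Applying y(0) = 1: C = 1 - 2/5 = 3/5
Particular solution: y = 2/5 + (3/5)e^(-5x)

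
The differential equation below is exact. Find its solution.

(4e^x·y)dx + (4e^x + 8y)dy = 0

Verify exactness: ∂M/∂y = ∂N/∂x ✓
Find F(x,y) such that ∂F/∂x = M, ∂F/∂y = N
Solution: 4e^x·y + 4y² = C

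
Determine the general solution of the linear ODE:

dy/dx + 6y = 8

Using integrating factor method:

General solution: y = 4/3 + Ce^(-6x)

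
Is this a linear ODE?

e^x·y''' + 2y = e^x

Yes. Linear (y and its derivatives appear to the first power only, no products of y terms)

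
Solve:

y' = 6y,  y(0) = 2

General solution: y = Ce^(6x)
Applying IC y(0) = 2:
Particular solution: y = 2e^(6x)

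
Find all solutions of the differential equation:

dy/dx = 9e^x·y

Separating variables and integrating:
ln|y| = 9e^x + C

General solution: y = Ce^(9e^x)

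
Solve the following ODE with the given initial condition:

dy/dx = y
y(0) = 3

General solution: y = Ce^x
Applying IC y(0) = 3:
Particular solution: y = 3e^x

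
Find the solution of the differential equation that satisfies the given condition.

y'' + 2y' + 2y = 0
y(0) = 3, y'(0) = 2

General solution: y = e^(-x)(C₁cos(x) + C₂sin(x))
Complex roots r = -1 ± i
Applying ICs: C₁ = 3, C₂ = 5
Particular solution: y = e^(-x)(3cos(x) + 5sin(x))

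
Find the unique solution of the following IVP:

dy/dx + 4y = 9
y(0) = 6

General solution: y = 9/4 + Ce^(-4x)
Applying y(0) = 6: C = 6 - 9/4 = 15/4
Particular solution: y = 9/4 + (15/4)e^(-4x)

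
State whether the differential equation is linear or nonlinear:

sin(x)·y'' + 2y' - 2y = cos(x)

Linear (y and its derivatives appear to the first power only, no products of y terms)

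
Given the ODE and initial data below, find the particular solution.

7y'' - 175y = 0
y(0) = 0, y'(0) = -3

General solution: y = C₁e^(5x) + C₂e^(-5x)
Applying ICs: C₁ = -3/10, C₂ = 3/10
Particular solution: y = -(3/10)e^(5x) + (3/10)e^(-5x)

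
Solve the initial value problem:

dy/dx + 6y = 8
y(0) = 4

General solution: y = 4/3 + Ce^(-6x)
Applying y(0) = 4: C = 4 - 4/3 = 8/3
Particular solution: y = 4/3 + (8/3)e^(-6x)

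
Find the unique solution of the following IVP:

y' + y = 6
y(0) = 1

General solution: y = 6 + Ce^(-x)
Applying y(0) = 1: C = 1 - 6 = -5
Particular solution: y = 6 - 5e^(-x)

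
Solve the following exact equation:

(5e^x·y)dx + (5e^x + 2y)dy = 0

Verify exactness: ∂M/∂y = ∂N/∂x ✓
Find F(x,y) such that ∂F/∂x = M, ∂F/∂y = N
Solution: 5e^x·y + y² = C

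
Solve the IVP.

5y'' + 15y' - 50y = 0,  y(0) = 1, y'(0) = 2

General solution: y = C₁e^(2x) + C₂e^(-5x)
Applying ICs: C₁ = 1, C₂ = 0
Particular solution: y = e^(2x)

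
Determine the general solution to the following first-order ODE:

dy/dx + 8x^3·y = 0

Using integrating factor method:

General solution: y = Ce^(-2x^4)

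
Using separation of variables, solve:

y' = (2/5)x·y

Separating variables and integrating:
ln|y| = x^2/5 + C

General solution: y = Ce^(x^2/5)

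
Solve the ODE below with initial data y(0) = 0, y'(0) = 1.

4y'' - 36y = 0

General solution: y = C₁e^(3x) + C₂e^(-3x)
Applying ICs: C₁ = 1/6, C₂ = -1/6
Particular solution: y = (1/6)e^(3x) - (1/6)e^(-3x)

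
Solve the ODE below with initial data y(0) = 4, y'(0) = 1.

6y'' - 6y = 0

General solution: y = C₁e^x + C₂e^(-x)
Applying ICs: C₁ = 5/2, C₂ = 3/2
Particular solution: y = (5/2)e^x + (3/2)e^(-x)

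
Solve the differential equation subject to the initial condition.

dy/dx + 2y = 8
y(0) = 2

General solution: y = 4 + Ce^(-2x)
Applying y(0) = 2: C = 2 - 4 = -2
Particular solution: y = 4 - 2e^(-2x)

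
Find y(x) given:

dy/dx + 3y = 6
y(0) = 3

General solution: y = 2 + Ce^(-3x)
Applying y(0) = 3: C = 3 - 2 = 1
Particular solution: y = 2 + e^(-3x)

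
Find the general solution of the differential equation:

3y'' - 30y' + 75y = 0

Characteristic equation: 3r² - 30r + 75 = 0
Divide by 3: r² - 10r + 25 = 0
Factored: (r - 5)² = 0
Repeated root: r = 5
General solution: y = (C₁ + C₂x)e^(5x)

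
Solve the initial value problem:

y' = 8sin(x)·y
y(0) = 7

General solution: y = Ce^(-8cos(x))
Applying IC y(0) = 7:
Particular solution: y = 7e^(8(1-cos(x)))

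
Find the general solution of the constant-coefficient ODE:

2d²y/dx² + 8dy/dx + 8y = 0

Characteristic equation: 2r² + 8r + 8 = 0
Divide by 2: r² + 4r + 4 = 0
Factored: (r + 2)² = 0
Repeated root: r = -2
General solution: y = (C₁ + C₂x)e^(-2x)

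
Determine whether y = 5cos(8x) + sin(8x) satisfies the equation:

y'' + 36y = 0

Verification:
y'' = -320cos(8x) - 64sin(8x)
y'' + 36y ≠ 0 (frequency mismatch: got 64 instead of 36)

No, it is not a solution.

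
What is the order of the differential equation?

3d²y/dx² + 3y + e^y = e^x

The order is 2 (highest derivative is of order 2).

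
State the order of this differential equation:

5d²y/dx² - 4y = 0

The order is 2 (highest derivative is of order 2).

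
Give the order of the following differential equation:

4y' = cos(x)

The order is 1 (highest derivative is of order 1).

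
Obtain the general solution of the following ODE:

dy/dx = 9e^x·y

Separating variables and integrating:
ln|y| = 9e^x + C

General solution: y = Ce^(9e^x)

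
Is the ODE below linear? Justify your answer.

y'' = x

Yes. Linear (y and its derivatives appear to the first power only, no products of y terms)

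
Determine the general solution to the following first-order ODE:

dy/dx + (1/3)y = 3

Using integrating factor method:

General solution: y = 9 + Ce^(-x/3)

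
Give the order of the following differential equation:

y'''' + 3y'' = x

The order is 4 (highest derivative is of order 4).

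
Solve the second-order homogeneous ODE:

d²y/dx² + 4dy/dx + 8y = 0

Characteristic equation: r² + 4r + 8 = 0
Roots: r = -2 ± 2i (complex conjugates)
General solution: y = e^(-2x)(C₁cos(2x) + C₂sin(2x))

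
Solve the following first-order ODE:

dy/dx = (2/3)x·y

Separating variables and integrating:
ln|y| = x^2/3 + C

General solution: y = Ce^(x^2/3)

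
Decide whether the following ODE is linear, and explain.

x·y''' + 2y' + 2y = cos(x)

Linear (y and its derivatives appear to the first power only, no products of y terms)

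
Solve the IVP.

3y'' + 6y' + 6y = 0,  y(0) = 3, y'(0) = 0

General solution: y = e^(-x)(C₁cos(x) + C₂sin(x))
Complex roots r = -1 ± i
Applying ICs: C₁ = 3, C₂ = 3
Particular solution: y = e^(-x)(3cos(x) + 3sin(x))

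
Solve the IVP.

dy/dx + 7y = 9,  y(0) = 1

General solution: y = 9/7 + Ce^(-7x)
Applying y(0) = 1: C = 1 - 9/7 = -2/7
Particular solution: y = 9/7 - (2/7)e^(-7x)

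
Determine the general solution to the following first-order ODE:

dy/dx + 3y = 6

Using integrating factor method:

General solution: y = 2 + Ce^(-3x)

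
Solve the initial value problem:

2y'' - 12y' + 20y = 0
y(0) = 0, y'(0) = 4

General solution: y = e^(3x)(C₁cos(x) + C₂sin(x))
Complex roots r = 3 ± i
Applying ICs: C₁ = 0, C₂ = 4
Particular solution: y = e^(3x)(4sin(x))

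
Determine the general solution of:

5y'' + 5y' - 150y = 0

Characteristic equation: 5r² + 5r - 150 = 0
Divide by 5: r² + r - 30 = 0
Roots: r = 5, -6 (distinct real)
General solution: y = C₁e^(5x) + C₂e^(-6x)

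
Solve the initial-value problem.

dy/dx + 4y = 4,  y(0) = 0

General solution: y = 1 + Ce^(-4x)
Applying y(0) = 0: C = 0 - 1 = -1
Particular solution: y = 1 - e^(-4x)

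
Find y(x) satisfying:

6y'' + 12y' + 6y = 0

Characteristic equation: 6r² + 12r + 6 = 0
Divide by 6: r² + 2r + 1 = 0
Factored: (r + 1)² = 0
Repeated root: r = -1
General solution: y = (C₁ + C₂x)e^(-x)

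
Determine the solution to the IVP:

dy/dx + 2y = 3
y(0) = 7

General solution: y = 3/2 + Ce^(-2x)
Applying y(0) = 7: C = 7 - 3/2 = 11/2
Particular solution: y = 3/2 + (11/2)e^(-2x)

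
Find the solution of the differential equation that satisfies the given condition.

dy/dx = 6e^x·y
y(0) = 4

General solution: y = Ce^(6e^x)
Applying IC y(0) = 4:
Particular solution: y = 4e^(6(e^x - 1))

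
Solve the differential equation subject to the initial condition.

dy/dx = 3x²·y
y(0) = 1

General solution: y = Ce^(x³)
Applying IC y(0) = 1:
Particular solution: y = e^(x³)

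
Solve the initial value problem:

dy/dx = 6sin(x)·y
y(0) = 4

General solution: y = Ce^(-6cos(x))
Applying IC y(0) = 4:
Particular solution: y = 4e^(6(1-cos(x)))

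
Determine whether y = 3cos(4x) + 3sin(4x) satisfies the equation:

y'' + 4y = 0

Verification:
y'' = -48cos(4x) - 48sin(4x)
y'' + 4y ≠ 0 (frequency mismatch: got 16 instead of 4)

No, it is not a solution.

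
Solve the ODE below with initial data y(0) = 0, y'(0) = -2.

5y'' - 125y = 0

General solution: y = C₁e^(5x) + C₂e^(-5x)
Applying ICs: C₁ = -1/5, C₂ = 1/5
Particular solution: y = -(1/5)e^(5x) + (1/5)e^(-5x)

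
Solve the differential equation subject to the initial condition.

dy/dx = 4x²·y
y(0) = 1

General solution: y = Ce^(4x³/3)
Applying IC y(0) = 1:
Particular solution: y = e^(4x³/3)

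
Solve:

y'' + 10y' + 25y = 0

Characteristic equation: r² + 10r + 25 = 0
Factored: (r + 5)² = 0
Repeated root: r = -5
General solution: y = (C₁ + C₂x)e^(-5x)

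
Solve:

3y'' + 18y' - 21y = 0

Characteristic equation: 3r² + 18r - 21 = 0
Divide by 3: r² + 6r - 7 = 0
Roots: r = 1, -7 (distinct real)
General solution: y = C₁e^x + C₂e^(-7x)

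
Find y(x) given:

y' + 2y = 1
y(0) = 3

General solution: y = 1/2 + Ce^(-2x)
Applying y(0) = 3: C = 3 - 1/2 = 5/2
Particular solution: y = 1/2 + (5/2)e^(-2x)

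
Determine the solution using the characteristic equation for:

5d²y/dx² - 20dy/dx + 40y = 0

Characteristic equation: 5r² - 20r + 40 = 0
Divide by 5: r² - 4r + 8 = 0
Roots: r = 2 ± 2i (complex conjugates)
General solution: y = e^(2x)(C₁cos(2x) + C₂sin(2x))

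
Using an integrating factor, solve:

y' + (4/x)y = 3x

Using integrating factor method:

General solution: y = (1/2)x^2 + Cx^(-4)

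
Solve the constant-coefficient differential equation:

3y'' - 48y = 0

Characteristic equation: 3r² - 48 = 0
Divide by 3: r² - 16 = 0
Roots: r = 4, -4 (distinct real)
General solution: y = C₁e^(4x) + C₂e^(-4x)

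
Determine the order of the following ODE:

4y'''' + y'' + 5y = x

The order is 4 (highest derivative is of order 4).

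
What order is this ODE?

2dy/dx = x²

The order is 1 (highest derivative is of order 1).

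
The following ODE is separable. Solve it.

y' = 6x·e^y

Separating variables and integrating:
-e^(-y) = 3x² + C

General solution: y = -ln(C - 3x²)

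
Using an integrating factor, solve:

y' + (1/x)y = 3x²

Using integrating factor method:

General solution: y = (3/4)x^3 + C/x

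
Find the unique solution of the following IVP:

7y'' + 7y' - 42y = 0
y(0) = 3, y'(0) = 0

General solution: y = C₁e^(2x) + C₂e^(-3x)
Applying ICs: C₁ = 9/5, C₂ = 6/5
Particular solution: y = (9/5)e^(2x) + (6/5)e^(-3x)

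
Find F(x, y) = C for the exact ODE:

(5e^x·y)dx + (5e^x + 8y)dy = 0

Verify exactness: ∂M/∂y = ∂N/∂x ✓
Find F(x,y) such that ∂F/∂x = M, ∂F/∂y = N
Solution: 5e^x·y + 4y² = C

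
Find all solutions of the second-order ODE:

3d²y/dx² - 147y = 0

Characteristic equation: 3r² - 147 = 0
Divide by 3: r² - 49 = 0
Roots: r = 7, -7 (distinct real)
General solution: y = C₁e^(7x) + C₂e^(-7x)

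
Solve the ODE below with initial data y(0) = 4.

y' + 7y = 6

General solution: y = 6/7 + Ce^(-7x)
Applying y(0) = 4: C = 4 - 6/7 = 22/7
Particular solution: y = 6/7 + (22/7)e^(-7x)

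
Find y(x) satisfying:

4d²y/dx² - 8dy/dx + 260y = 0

Characteristic equation: 4r² - 8r + 260 = 0
Divide by 4: r² - 2r + 65 = 0
Roots: r = 1 ± 8i (complex conjugates)
General solution: y = e^x(C₁cos(8x) + C₂sin(8x))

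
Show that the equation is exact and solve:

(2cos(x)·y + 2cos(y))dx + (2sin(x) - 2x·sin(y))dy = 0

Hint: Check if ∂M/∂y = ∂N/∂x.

Verify exactness: ∂M/∂y = ∂N/∂x ✓
Find F(x,y) such that ∂F/∂x = M, ∂F/∂y = N
Solution: 2sin(x)·y + 2x·cos(y) = C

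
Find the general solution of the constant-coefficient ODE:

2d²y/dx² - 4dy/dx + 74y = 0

Characteristic equation: 2r² - 4r + 74 = 0
Divide by 2: r² - 2r + 37 = 0
Roots: r = 1 ± 6i (complex conjugates)
General solution: y = e^x(C₁cos(6x) + C₂sin(6x))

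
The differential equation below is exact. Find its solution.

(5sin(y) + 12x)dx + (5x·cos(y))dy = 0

Verify exactness: ∂M/∂y = ∂N/∂x ✓
Find F(x,y) such that ∂F/∂x = M, ∂F/∂y = N
Solution: 5x·sin(y) + 6x² = C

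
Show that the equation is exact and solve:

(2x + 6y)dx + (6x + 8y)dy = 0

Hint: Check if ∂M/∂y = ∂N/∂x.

Verify exactness: ∂M/∂y = ∂N/∂x ✓
Find F(x,y) such that ∂F/∂x = M, ∂F/∂y = N
Solution: x² + 6xy + 4y² = C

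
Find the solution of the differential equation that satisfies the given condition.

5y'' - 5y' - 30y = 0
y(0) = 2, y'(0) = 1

General solution: y = C₁e^(3x) + C₂e^(-2x)
Applying ICs: C₁ = 1, C₂ = 1
Particular solution: y = e^(3x) + e^(-2x)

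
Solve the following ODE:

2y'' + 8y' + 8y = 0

Characteristic equation: 2r² + 8r + 8 = 0
Divide by 2: r² + 4r + 4 = 0
Factored: (r + 2)² = 0
Repeated root: r = -2
General solution: y = (C₁ + C₂x)e^(-2x)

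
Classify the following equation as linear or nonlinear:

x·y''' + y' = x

Linear (y and its derivatives appear to the first power only, no products of y terms)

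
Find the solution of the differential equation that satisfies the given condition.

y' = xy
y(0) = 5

General solution: y = Ce^(x²/2)
Applying IC y(0) = 5:
Particular solution: y = 5e^(x²/2)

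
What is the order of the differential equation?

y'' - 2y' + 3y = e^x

The order is 2 (highest derivative is of order 2).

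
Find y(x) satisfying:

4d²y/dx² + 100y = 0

Characteristic equation: 4r² + 100 = 0
Divide by 4: r² + 25 = 0
Roots: r = ±5i (complex conjugates)
General solution: y = C₁cos(5x) + C₂sin(5x)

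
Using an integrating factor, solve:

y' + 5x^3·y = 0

Using integrating factor method:

General solution: y = Ce^(-5x^4/4)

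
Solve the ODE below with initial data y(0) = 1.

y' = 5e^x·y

General solution: y = Ce^(5e^x)
Applying IC y(0) = 1:
Particular solution: y = e^(5(e^x - 1))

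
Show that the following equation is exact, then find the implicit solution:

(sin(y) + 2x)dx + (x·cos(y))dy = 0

Verify exactness: ∂M/∂y = ∂N/∂x ✓
Find F(x,y) such that ∂F/∂x = M, ∂F/∂y = N
Solution: x·sin(y) + x² = C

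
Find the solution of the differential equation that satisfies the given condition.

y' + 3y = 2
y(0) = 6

General solution: y = 2/3 + Ce^(-3x)
Applying y(0) = 6: C = 6 - 2/3 = 16/3
Particular solution: y = 2/3 + (16/3)e^(-3x)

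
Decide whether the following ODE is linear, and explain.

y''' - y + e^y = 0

Nonlinear (e^y is nonlinear in y)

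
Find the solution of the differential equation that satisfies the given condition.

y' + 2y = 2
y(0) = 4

General solution: y = 1 + Ce^(-2x)
Applying y(0) = 4: C = 4 - 1 = 3
Particular solution: y = 1 + 3e^(-2x)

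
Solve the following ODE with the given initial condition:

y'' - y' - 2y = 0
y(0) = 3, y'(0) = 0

General solution: y = C₁e^(2x) + C₂e^(-x)
Applying ICs: C₁ = 1, C₂ = 2
Particular solution: y = e^(2x) + 2e^(-x)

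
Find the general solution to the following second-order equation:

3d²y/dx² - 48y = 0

Characteristic equation: 3r² - 48 = 0
Divide by 3: r² - 16 = 0
Roots: r = 4, -4 (distinct real)
General solution: y = C₁e^(4x) + C₂e^(-4x)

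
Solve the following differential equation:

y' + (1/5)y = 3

Using integrating factor method:

General solution: y = 15 + Ce^(-x/5)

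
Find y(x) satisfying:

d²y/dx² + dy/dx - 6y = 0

Characteristic equation: r² + r - 6 = 0
Roots: r = 2, -3 (distinct real)
General solution: y = C₁e^(2x) + C₂e^(-3x)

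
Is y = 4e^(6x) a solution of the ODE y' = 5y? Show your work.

Verification:
y = 4e^(6x)
y' = 24e^(6x)
But 5y = 20e^(6x)
y' ≠ 5y — the derivative does not match

No, it is not a solution.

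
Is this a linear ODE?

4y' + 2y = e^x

Yes. Linear (y and its derivatives appear to the first power only, no products of y terms)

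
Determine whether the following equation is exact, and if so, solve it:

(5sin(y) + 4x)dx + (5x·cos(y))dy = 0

Verify exactness: ∂M/∂y = ∂N/∂x ✓
Find F(x,y) such that ∂F/∂x = M, ∂F/∂y = N
Solution: 5x·sin(y) + 2x² = C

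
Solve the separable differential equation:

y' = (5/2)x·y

Separating variables and integrating:
ln|y| = 5x^2/4 + C

General solution: y = Ce^(5x^2/4)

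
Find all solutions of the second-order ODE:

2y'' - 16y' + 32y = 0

Characteristic equation: 2r² - 16r + 32 = 0
Divide by 2: r² - 8r + 16 = 0
Factored: (r - 4)² = 0
Repeated root: r = 4
General solution: y = (C₁ + C₂x)e^(4x)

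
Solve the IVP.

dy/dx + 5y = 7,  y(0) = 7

General solution: y = 7/5 + Ce^(-5x)
Applying y(0) = 7: C = 7 - 7/5 = 28/5
Particular solution: y = 7/5 + (28/5)e^(-5x)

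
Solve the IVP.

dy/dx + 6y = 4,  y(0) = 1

General solution: y = 2/3 + Ce^(-6x)
Applying y(0) = 1: C = 1 - 2/3 = 1/3
Particular solution: y = 2/3 + (1/3)e^(-6x)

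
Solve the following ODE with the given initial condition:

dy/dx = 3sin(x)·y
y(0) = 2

General solution: y = Ce^(-3cos(x))
Applying IC y(0) = 2:
Particular solution: y = 2e^(3(1-cos(x)))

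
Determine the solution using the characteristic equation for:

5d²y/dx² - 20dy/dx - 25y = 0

Characteristic equation: 5r² - 20r - 25 = 0
Divide by 5: r² - 4r - 5 = 0
Roots: r = 5, -1 (distinct real)
General solution: y = C₁e^(5x) + C₂e^(-x)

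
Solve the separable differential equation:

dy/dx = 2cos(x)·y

Separating variables and integrating:
ln|y| = 2sin(x) + C

General solution: y = Ce^(2sin(x))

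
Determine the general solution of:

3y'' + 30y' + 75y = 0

Characteristic equation: 3r² + 30r + 75 = 0
Divide by 3: r² + 10r + 25 = 0
Factored: (r + 5)² = 0
Repeated root: r = -5
General solution: y = (C₁ + C₂x)e^(-5x)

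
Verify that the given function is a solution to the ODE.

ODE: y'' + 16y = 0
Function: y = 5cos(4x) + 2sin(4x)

Verification:
y'' = -80cos(4x) - 32sin(4x)
y'' + 16y = 0 ✓

Yes, it is a solution.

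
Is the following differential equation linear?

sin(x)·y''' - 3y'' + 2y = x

Yes. Linear (y and its derivatives appear to the first power only, no products of y terms)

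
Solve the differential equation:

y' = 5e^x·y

Separating variables and integrating:
ln|y| = 5e^x + C

General solution: y = Ce^(5e^x)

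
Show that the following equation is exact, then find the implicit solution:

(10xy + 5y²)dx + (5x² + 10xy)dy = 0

Verify exactness: ∂M/∂y = ∂N/∂x ✓
Find F(x,y) such that ∂F/∂x = M, ∂F/∂y = N
Solution: 5x²y + 5xy² = C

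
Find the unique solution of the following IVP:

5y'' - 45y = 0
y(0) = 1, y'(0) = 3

General solution: y = C₁e^(3x) + C₂e^(-3x)
Applying ICs: C₁ = 1, C₂ = 0
Particular solution: y = e^(3x)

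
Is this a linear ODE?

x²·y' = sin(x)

Yes. Linear (y and its derivatives appear to the first power only, no products of y terms)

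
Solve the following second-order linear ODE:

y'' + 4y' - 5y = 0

Characteristic equation: r² + 4r - 5 = 0
Roots: r = 1, -5 (distinct real)
General solution: y = C₁e^x + C₂e^(-5x)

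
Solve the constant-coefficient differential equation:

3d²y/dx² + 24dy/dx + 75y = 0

Characteristic equation: 3r² + 24r + 75 = 0
Divide by 3: r² + 8r + 25 = 0
Roots: r = -4 ± 3i (complex conjugates)
General solution: y = e^(-4x)(C₁cos(3x) + C₂sin(3x))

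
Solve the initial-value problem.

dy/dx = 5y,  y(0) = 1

General solution: y = Ce^(5x)
Applying IC y(0) = 1:
Particular solution: y = e^(5x)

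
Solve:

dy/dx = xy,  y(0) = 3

General solution: y = Ce^(x²/2)
Applying IC y(0) = 3:
Particular solution: y = 3e^(x²/2)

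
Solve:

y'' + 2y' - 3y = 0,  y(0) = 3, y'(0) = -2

General solution: y = C₁e^x + C₂e^(-3x)
Applying ICs: C₁ = 7/4, C₂ = 5/4
Particular solution: y = (7/4)e^x + (5/4)e^(-3x)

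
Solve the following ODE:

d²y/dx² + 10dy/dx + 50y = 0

Characteristic equation: r² + 10r + 50 = 0
Roots: r = -5 ± 5i (complex conjugates)
General solution: y = e^(-5x)(C₁cos(5x) + C₂sin(5x))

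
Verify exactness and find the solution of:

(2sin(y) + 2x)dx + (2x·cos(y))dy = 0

Verify exactness: ∂M/∂y = ∂N/∂x ✓
Find F(x,y) such that ∂F/∂x = M, ∂F/∂y = N
Solution: 2x·sin(y) + x² = C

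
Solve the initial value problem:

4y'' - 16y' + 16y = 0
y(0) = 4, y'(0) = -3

General solution: y = (C₁ + C₂x)e^(2x)
Repeated root r = 2
Applying ICs: C₁ = 4, C₂ = -11
Particular solution: y = (4 - 11x)e^(2x)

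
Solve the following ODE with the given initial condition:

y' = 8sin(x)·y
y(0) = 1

General solution: y = Ce^(-8cos(x))
Applying IC y(0) = 1:
Particular solution: y = e^(8(1-cos(x)))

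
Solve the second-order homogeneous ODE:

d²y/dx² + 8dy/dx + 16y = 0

Characteristic equation: r² + 8r + 16 = 0
Factored: (r + 4)² = 0
Repeated root: r = -4
General solution: y = (C₁ + C₂x)e^(-4x)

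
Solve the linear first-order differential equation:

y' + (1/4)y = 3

Using integrating factor method:

General solution: y = 12 + Ce^(-x/4)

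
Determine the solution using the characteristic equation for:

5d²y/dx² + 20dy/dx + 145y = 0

Characteristic equation: 5r² + 20r + 145 = 0
Divide by 5: r² + 4r + 29 = 0
Roots: r = -2 ± 5i (complex conjugates)
General solution: y = e^(-2x)(C₁cos(5x) + C₂sin(5x))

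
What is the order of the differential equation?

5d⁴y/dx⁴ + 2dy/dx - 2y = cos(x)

The order is 4 (highest derivative is of order 4).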